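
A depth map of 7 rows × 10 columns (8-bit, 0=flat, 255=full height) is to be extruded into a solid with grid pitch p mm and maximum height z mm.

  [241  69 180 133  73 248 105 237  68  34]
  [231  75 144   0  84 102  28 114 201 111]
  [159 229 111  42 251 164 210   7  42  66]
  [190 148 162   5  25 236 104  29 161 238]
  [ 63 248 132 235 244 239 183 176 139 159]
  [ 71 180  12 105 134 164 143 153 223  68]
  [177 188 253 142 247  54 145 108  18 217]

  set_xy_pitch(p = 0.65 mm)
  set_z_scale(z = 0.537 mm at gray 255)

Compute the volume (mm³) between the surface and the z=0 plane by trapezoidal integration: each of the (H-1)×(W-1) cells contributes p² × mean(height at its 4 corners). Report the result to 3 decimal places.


height_mm = gray/255 × 0.537; cell vol = 0.65² × mean(4 corners)
unit = 0.65² × 0.537 / (4×255) = 0.000222434 mm³ per gray-sum
row 0: Σ corner-gray over 9 cells = 4339  → 0.9651
row 1: Σ corner-gray over 9 cells = 4175  → 0.9287
row 2: Σ corner-gray over 9 cells = 4505  → 1.0021
row 3: Σ corner-gray over 9 cells = 5582  → 1.2416
row 4: Σ corner-gray over 9 cells = 5781  → 1.2859
row 5: Σ corner-gray over 9 cells = 5071  → 1.1280
Σ rows: total corner-gray = 29453  → 6.5513 mm³

6.551


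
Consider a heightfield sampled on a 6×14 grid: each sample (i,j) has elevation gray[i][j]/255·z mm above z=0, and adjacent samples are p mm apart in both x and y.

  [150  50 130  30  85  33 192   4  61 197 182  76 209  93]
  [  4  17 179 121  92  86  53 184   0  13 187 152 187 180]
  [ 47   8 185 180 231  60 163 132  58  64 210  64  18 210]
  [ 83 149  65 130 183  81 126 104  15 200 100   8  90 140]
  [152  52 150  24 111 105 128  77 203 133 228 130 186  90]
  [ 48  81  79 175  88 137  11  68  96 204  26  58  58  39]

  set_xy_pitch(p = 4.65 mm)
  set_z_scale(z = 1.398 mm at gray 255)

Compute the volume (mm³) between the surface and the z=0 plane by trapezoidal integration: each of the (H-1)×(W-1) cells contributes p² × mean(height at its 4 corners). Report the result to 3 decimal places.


844.317

height_mm = gray/255 × 1.398; cell vol = 4.65² × mean(4 corners)
unit = 4.65² × 1.398 / (4×255) = 0.0296355 mm³ per gray-sum
row 0: Σ corner-gray over 13 cells = 5467  → 162.0175
row 1: Σ corner-gray over 13 cells = 5729  → 169.7820
row 2: Σ corner-gray over 13 cells = 5728  → 169.7524
row 3: Σ corner-gray over 13 cells = 6021  → 178.4356
row 4: Σ corner-gray over 13 cells = 5545  → 164.3291
Σ rows: total corner-gray = 28490  → 844.3167 mm³


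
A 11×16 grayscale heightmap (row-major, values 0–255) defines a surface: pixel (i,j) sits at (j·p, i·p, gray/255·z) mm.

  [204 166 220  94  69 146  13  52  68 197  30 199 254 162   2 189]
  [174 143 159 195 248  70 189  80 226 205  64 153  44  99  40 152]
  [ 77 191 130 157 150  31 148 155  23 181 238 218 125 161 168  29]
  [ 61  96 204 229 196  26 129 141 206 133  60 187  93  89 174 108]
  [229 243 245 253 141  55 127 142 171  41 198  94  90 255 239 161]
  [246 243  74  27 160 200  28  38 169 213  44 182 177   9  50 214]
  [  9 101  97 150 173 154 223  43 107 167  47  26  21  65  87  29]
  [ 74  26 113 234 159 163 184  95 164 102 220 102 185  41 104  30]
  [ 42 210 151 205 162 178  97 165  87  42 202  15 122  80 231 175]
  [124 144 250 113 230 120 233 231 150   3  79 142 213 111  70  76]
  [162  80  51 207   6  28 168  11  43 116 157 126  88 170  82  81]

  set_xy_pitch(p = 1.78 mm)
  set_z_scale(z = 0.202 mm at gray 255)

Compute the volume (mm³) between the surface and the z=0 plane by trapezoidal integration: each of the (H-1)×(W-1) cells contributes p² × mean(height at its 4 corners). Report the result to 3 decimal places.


height_mm = gray/255 × 0.202; cell vol = 1.78² × mean(4 corners)
unit = 1.78² × 0.202 / (4×255) = 0.000627467 mm³ per gray-sum
row 0: Σ corner-gray over 15 cells = 7893  → 4.9526
row 1: Σ corner-gray over 15 cells = 8414  → 5.2795
row 2: Σ corner-gray over 15 cells = 8353  → 5.2412
row 3: Σ corner-gray over 15 cells = 9073  → 5.6930
row 4: Σ corner-gray over 15 cells = 8666  → 5.4376
row 5: Σ corner-gray over 15 cells = 6648  → 4.1714
row 6: Σ corner-gray over 15 cells = 6848  → 4.2969
row 7: Σ corner-gray over 15 cells = 7999  → 5.0191
row 8: Σ corner-gray over 15 cells = 8489  → 5.3266
row 9: Σ corner-gray over 15 cells = 7287  → 4.5724
Σ rows: total corner-gray = 79670  → 49.9903 mm³

49.990


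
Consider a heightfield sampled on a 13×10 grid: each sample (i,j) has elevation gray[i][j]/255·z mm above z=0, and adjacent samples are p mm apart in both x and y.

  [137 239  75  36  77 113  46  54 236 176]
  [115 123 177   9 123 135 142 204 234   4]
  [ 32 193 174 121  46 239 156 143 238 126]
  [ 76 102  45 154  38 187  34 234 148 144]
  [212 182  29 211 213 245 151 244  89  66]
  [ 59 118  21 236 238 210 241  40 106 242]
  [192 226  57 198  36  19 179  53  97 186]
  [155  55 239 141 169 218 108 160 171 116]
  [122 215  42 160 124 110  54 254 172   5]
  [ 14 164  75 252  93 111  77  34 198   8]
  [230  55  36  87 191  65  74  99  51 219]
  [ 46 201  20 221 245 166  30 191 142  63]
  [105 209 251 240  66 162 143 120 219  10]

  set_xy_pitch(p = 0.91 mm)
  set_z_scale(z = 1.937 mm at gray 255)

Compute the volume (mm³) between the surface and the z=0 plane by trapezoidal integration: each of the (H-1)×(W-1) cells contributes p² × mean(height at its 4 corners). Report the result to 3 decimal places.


91.675

height_mm = gray/255 × 1.937; cell vol = 0.91² × mean(4 corners)
unit = 0.91² × 1.937 / (4×255) = 0.00157258 mm³ per gray-sum
row 0: Σ corner-gray over 9 cells = 4478  → 7.0420
row 1: Σ corner-gray over 9 cells = 5191  → 8.1633
row 2: Σ corner-gray over 9 cells = 4882  → 7.6773
row 3: Σ corner-gray over 9 cells = 5110  → 8.0359
row 4: Σ corner-gray over 9 cells = 5727  → 9.0062
row 5: Σ corner-gray over 9 cells = 4829  → 7.5940
row 6: Σ corner-gray over 9 cells = 4901  → 7.7072
row 7: Σ corner-gray over 9 cells = 5182  → 8.1491
row 8: Σ corner-gray over 9 cells = 4419  → 6.9492
row 9: Σ corner-gray over 9 cells = 3795  → 5.9679
row 10: Σ corner-gray over 9 cells = 4306  → 6.7715
row 11: Σ corner-gray over 9 cells = 5476  → 8.6114
Σ rows: total corner-gray = 58296  → 91.6750 mm³


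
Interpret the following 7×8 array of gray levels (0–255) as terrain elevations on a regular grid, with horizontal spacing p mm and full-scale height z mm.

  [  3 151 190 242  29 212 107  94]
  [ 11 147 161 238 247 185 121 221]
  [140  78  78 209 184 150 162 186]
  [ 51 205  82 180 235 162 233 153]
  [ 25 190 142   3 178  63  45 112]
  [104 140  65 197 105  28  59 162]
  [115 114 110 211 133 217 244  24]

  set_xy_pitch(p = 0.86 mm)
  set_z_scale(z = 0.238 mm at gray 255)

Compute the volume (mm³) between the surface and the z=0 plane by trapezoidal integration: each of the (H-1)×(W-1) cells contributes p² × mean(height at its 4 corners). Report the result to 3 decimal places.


4.068

height_mm = gray/255 × 0.238; cell vol = 0.86² × mean(4 corners)
unit = 0.86² × 0.238 / (4×255) = 0.000172573 mm³ per gray-sum
row 0: Σ corner-gray over 7 cells = 4389  → 0.7574
row 1: Σ corner-gray over 7 cells = 4478  → 0.7728
row 2: Σ corner-gray over 7 cells = 4446  → 0.7673
row 3: Σ corner-gray over 7 cells = 3777  → 0.6518
row 4: Σ corner-gray over 7 cells = 2833  → 0.4889
row 5: Σ corner-gray over 7 cells = 3651  → 0.6301
Σ rows: total corner-gray = 23574  → 4.0682 mm³


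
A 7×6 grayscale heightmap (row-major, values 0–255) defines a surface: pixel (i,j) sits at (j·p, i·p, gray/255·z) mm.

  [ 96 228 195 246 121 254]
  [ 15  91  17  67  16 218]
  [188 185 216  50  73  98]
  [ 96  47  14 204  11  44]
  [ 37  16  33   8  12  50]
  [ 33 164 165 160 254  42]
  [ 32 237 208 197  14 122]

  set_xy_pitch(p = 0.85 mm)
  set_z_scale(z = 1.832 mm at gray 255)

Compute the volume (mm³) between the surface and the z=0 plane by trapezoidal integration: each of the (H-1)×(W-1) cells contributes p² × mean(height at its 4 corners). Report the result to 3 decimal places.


15.896

height_mm = gray/255 × 1.832; cell vol = 0.85² × mean(4 corners)
unit = 0.85² × 1.832 / (4×255) = 0.00129767 mm³ per gray-sum
row 0: Σ corner-gray over 5 cells = 2545  → 3.3026
row 1: Σ corner-gray over 5 cells = 1949  → 2.5292
row 2: Σ corner-gray over 5 cells = 2026  → 2.6291
row 3: Σ corner-gray over 5 cells = 917  → 1.1900
row 4: Σ corner-gray over 5 cells = 1786  → 2.3176
row 5: Σ corner-gray over 5 cells = 3027  → 3.9280
Σ rows: total corner-gray = 12250  → 15.8964 mm³


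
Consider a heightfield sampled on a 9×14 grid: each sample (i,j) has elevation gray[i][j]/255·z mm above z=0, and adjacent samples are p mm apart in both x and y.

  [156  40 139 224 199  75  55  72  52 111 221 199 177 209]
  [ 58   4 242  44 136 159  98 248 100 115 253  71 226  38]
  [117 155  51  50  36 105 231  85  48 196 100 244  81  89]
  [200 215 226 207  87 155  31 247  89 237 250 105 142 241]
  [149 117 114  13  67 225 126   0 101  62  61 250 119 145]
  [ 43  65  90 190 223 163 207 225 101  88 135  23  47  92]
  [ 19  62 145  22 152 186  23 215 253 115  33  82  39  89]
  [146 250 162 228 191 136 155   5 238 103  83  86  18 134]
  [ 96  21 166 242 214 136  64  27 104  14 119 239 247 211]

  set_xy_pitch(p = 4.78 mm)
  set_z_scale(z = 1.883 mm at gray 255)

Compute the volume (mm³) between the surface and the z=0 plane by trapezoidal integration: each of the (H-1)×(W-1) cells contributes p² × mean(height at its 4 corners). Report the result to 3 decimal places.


height_mm = gray/255 × 1.883; cell vol = 4.78² × mean(4 corners)
unit = 4.78² × 1.883 / (4×255) = 0.0421799 mm³ per gray-sum
row 0: Σ corner-gray over 13 cells = 6981  → 294.4582
row 1: Σ corner-gray over 13 cells = 6458  → 272.3980
row 2: Σ corner-gray over 13 cells = 7393  → 311.8363
row 3: Σ corner-gray over 13 cells = 7227  → 304.8344
row 4: Σ corner-gray over 13 cells = 6053  → 255.3152
row 5: Σ corner-gray over 13 cells = 6011  → 253.5436
row 6: Σ corner-gray over 13 cells = 6352  → 267.9270
row 7: Σ corner-gray over 13 cells = 7083  → 298.7605
Σ rows: total corner-gray = 53558  → 2259.0731 mm³

2259.073


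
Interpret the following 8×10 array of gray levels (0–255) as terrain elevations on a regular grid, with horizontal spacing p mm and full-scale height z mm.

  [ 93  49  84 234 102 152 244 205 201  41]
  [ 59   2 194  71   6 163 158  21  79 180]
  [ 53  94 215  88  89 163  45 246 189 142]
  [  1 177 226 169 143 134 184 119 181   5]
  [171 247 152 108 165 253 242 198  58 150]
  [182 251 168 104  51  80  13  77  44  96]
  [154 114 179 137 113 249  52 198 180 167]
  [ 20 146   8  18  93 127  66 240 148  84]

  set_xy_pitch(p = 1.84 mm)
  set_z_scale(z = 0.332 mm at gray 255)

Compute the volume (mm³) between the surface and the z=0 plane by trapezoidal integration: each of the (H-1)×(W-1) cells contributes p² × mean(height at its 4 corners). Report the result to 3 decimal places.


height_mm = gray/255 × 0.332; cell vol = 1.84² × mean(4 corners)
unit = 1.84² × 0.332 / (4×255) = 0.00110198 mm³ per gray-sum
row 0: Σ corner-gray over 9 cells = 4303  → 4.7418
row 1: Σ corner-gray over 9 cells = 4080  → 4.4961
row 2: Σ corner-gray over 9 cells = 5125  → 5.6476
row 3: Σ corner-gray over 9 cells = 5839  → 6.4345
row 4: Σ corner-gray over 9 cells = 5021  → 5.5330
row 5: Σ corner-gray over 9 cells = 4619  → 5.0900
row 6: Σ corner-gray over 9 cells = 4561  → 5.0261
Σ rows: total corner-gray = 33548  → 36.9692 mm³

36.969


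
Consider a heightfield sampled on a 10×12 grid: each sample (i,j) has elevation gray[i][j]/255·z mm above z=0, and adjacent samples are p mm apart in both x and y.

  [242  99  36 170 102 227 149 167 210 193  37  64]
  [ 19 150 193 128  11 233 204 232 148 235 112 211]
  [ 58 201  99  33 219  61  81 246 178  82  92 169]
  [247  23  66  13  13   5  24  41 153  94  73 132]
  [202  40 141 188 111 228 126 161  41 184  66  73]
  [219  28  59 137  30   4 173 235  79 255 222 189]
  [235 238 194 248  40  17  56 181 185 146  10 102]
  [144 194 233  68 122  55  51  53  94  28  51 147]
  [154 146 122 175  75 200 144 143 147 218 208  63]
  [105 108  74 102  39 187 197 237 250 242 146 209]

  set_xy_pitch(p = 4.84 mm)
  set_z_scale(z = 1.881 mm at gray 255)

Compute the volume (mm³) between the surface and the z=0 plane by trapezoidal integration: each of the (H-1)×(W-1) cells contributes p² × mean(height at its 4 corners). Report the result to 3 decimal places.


2180.023

height_mm = gray/255 × 1.881; cell vol = 4.84² × mean(4 corners)
unit = 4.84² × 1.881 / (4×255) = 0.0431996 mm³ per gray-sum
row 0: Σ corner-gray over 11 cells = 6608  → 285.4627
row 1: Σ corner-gray over 11 cells = 6333  → 273.5828
row 2: Σ corner-gray over 11 cells = 4200  → 181.4382
row 3: Σ corner-gray over 11 cells = 4236  → 182.9933
row 4: Σ corner-gray over 11 cells = 5699  → 246.1943
row 5: Σ corner-gray over 11 cells = 5819  → 251.3783
row 6: Σ corner-gray over 11 cells = 5156  → 222.7369
row 7: Σ corner-gray over 11 cells = 5562  → 240.2760
row 8: Σ corner-gray over 11 cells = 6851  → 295.9602
Σ rows: total corner-gray = 50464  → 2180.0227 mm³


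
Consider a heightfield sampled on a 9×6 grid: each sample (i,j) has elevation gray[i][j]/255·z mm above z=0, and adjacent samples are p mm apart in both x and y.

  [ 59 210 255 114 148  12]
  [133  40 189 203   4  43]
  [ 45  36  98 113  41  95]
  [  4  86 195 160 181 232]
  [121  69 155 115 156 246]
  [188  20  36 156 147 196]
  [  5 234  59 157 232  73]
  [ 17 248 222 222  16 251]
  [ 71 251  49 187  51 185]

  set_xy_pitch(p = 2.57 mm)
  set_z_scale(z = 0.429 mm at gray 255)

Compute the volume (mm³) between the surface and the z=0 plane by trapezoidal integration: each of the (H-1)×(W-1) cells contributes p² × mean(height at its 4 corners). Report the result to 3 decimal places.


56.990

height_mm = gray/255 × 0.429; cell vol = 2.57² × mean(4 corners)
unit = 2.57² × 0.429 / (4×255) = 0.00277794 mm³ per gray-sum
row 0: Σ corner-gray over 5 cells = 2573  → 7.1476
row 1: Σ corner-gray over 5 cells = 1764  → 4.9003
row 2: Σ corner-gray over 5 cells = 2196  → 6.1004
row 3: Σ corner-gray over 5 cells = 2837  → 7.8810
row 4: Σ corner-gray over 5 cells = 2459  → 6.8310
row 5: Σ corner-gray over 5 cells = 2544  → 7.0671
row 6: Σ corner-gray over 5 cells = 3126  → 8.6839
row 7: Σ corner-gray over 5 cells = 3016  → 8.3783
Σ rows: total corner-gray = 20515  → 56.9895 mm³


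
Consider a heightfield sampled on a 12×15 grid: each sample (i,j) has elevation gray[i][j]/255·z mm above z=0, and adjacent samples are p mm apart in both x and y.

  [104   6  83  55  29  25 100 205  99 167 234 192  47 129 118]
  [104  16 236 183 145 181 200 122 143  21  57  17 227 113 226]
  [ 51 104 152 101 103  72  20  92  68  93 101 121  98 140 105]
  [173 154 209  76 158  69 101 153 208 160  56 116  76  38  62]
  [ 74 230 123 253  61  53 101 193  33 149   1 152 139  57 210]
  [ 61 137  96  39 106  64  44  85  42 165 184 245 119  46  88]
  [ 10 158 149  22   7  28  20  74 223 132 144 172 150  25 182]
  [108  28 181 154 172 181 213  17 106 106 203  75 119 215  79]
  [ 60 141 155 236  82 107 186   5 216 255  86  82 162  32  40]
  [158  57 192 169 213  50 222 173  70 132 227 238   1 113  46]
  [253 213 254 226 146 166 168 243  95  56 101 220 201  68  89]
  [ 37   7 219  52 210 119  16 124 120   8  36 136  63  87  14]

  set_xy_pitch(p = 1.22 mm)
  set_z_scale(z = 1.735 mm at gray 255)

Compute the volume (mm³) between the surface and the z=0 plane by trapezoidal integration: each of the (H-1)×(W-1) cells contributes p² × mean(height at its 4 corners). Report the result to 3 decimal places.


height_mm = gray/255 × 1.735; cell vol = 1.22² × mean(4 corners)
unit = 1.22² × 1.735 / (4×255) = 0.00253174 mm³ per gray-sum
row 0: Σ corner-gray over 14 cells = 6616  → 16.7500
row 1: Σ corner-gray over 14 cells = 6338  → 16.0462
row 2: Σ corner-gray over 14 cells = 6069  → 15.3651
row 3: Σ corner-gray over 14 cells = 6757  → 17.1070
row 4: Σ corner-gray over 14 cells = 6267  → 15.8664
row 5: Σ corner-gray over 14 cells = 5693  → 14.4132
row 6: Σ corner-gray over 14 cells = 6527  → 16.5247
row 7: Σ corner-gray over 14 cells = 7317  → 18.5247
row 8: Σ corner-gray over 14 cells = 7508  → 19.0083
row 9: Σ corner-gray over 14 cells = 8574  → 21.7071
row 10: Σ corner-gray over 14 cells = 7101  → 17.9779
Σ rows: total corner-gray = 74767  → 189.2905 mm³

189.291


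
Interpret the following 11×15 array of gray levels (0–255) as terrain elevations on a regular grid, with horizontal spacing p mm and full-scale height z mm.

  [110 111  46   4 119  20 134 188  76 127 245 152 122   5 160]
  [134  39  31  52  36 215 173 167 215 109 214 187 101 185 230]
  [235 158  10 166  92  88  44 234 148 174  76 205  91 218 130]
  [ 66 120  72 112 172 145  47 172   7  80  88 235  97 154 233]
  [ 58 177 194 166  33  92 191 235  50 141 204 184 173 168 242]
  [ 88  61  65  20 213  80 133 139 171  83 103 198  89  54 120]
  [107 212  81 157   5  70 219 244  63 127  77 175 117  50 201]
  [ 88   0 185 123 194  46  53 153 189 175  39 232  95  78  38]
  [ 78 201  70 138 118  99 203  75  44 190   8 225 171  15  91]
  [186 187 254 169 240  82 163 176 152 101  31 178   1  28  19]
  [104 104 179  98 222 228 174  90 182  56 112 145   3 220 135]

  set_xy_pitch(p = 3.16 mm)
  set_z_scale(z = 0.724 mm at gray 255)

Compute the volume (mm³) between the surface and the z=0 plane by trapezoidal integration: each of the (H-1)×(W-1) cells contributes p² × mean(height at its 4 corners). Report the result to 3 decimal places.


501.938

height_mm = gray/255 × 0.724; cell vol = 3.16² × mean(4 corners)
unit = 3.16² × 0.724 / (4×255) = 0.00708782 mm³ per gray-sum
row 0: Σ corner-gray over 14 cells = 6780  → 48.0554
row 1: Σ corner-gray over 14 cells = 7585  → 53.7611
row 2: Σ corner-gray over 14 cells = 7074  → 50.1392
row 3: Σ corner-gray over 14 cells = 7617  → 53.9879
row 4: Σ corner-gray over 14 cells = 7342  → 52.0388
row 5: Σ corner-gray over 14 cells = 6528  → 46.2693
row 6: Σ corner-gray over 14 cells = 6752  → 47.8569
row 7: Σ corner-gray over 14 cells = 6533  → 46.3047
row 8: Σ corner-gray over 14 cells = 7012  → 49.6998
row 9: Σ corner-gray over 14 cells = 7594  → 53.8249
Σ rows: total corner-gray = 70817  → 501.9380 mm³


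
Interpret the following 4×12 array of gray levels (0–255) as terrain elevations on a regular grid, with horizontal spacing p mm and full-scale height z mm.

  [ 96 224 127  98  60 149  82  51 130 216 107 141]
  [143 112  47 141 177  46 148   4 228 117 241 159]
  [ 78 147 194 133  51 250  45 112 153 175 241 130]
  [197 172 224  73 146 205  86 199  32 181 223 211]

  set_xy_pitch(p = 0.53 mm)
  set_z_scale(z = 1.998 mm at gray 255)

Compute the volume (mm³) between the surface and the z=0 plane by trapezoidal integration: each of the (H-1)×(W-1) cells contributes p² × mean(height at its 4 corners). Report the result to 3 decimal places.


height_mm = gray/255 × 1.998; cell vol = 0.53² × mean(4 corners)
unit = 0.53² × 1.998 / (4×255) = 0.000550234 mm³ per gray-sum
row 0: Σ corner-gray over 11 cells = 5549  → 3.0532
row 1: Σ corner-gray over 11 cells = 6034  → 3.3201
row 2: Σ corner-gray over 11 cells = 6700  → 3.6866
Σ rows: total corner-gray = 18283  → 10.0599 mm³

10.060


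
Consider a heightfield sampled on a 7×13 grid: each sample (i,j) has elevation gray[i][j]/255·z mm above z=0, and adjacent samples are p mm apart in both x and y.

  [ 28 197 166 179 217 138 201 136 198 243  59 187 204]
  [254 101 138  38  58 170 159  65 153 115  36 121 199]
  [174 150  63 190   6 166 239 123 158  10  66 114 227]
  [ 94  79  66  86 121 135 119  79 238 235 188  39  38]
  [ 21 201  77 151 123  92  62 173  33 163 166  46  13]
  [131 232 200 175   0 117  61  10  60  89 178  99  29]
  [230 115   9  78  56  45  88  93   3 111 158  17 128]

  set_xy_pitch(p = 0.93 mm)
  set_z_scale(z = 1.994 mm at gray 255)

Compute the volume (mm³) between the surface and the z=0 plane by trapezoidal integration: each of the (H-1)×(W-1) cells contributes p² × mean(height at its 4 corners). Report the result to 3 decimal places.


height_mm = gray/255 × 1.994; cell vol = 0.93² × mean(4 corners)
unit = 0.93² × 1.994 / (4×255) = 0.00169079 mm³ per gray-sum
row 0: Σ corner-gray over 12 cells = 6835  → 11.5566
row 1: Σ corner-gray over 12 cells = 5732  → 9.6916
row 2: Σ corner-gray over 12 cells = 5873  → 9.9300
row 3: Σ corner-gray over 12 cells = 5510  → 9.3163
row 4: Σ corner-gray over 12 cells = 5210  → 8.8090
row 5: Σ corner-gray over 12 cells = 4506  → 7.6187
Σ rows: total corner-gray = 33666  → 56.9223 mm³

56.922


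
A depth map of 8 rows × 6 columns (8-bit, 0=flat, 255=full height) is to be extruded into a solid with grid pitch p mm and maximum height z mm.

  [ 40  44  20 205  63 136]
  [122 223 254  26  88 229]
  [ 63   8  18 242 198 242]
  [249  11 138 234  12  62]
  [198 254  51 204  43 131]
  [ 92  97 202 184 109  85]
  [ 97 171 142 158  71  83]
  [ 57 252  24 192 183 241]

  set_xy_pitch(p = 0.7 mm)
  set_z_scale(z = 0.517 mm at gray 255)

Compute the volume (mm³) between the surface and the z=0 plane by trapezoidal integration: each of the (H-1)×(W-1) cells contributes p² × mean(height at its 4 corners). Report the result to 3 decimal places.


4.545

height_mm = gray/255 × 0.517; cell vol = 0.7² × mean(4 corners)
unit = 0.7² × 0.517 / (4×255) = 0.000248363 mm³ per gray-sum
row 0: Σ corner-gray over 5 cells = 2373  → 0.5894
row 1: Σ corner-gray over 5 cells = 2770  → 0.6880
row 2: Σ corner-gray over 5 cells = 2338  → 0.5807
row 3: Σ corner-gray over 5 cells = 2534  → 0.6294
row 4: Σ corner-gray over 5 cells = 2794  → 0.6939
row 5: Σ corner-gray over 5 cells = 2625  → 0.6520
row 6: Σ corner-gray over 5 cells = 2864  → 0.7113
Σ rows: total corner-gray = 18298  → 4.5445 mm³


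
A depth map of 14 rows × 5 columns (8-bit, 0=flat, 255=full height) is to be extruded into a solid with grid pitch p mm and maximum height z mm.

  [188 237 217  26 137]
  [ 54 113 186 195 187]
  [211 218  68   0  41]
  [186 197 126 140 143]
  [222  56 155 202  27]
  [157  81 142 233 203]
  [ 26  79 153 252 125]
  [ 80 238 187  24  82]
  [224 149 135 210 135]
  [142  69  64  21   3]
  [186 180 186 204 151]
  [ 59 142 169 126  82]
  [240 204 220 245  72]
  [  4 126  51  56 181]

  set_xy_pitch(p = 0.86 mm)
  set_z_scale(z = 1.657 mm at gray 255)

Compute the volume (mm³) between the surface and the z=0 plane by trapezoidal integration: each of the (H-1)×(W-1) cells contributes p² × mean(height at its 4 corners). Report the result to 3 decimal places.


35.429

height_mm = gray/255 × 1.657; cell vol = 0.86² × mean(4 corners)
unit = 0.86² × 1.657 / (4×255) = 0.00120149 mm³ per gray-sum
row 0: Σ corner-gray over 4 cells = 2514  → 3.0205
row 1: Σ corner-gray over 4 cells = 2053  → 2.4667
row 2: Σ corner-gray over 4 cells = 2079  → 2.4979
row 3: Σ corner-gray over 4 cells = 2330  → 2.7995
row 4: Σ corner-gray over 4 cells = 2347  → 2.8199
row 5: Σ corner-gray over 4 cells = 2391  → 2.8728
row 6: Σ corner-gray over 4 cells = 2179  → 2.6180
row 7: Σ corner-gray over 4 cells = 2407  → 2.8920
row 8: Σ corner-gray over 4 cells = 1800  → 2.1627
row 9: Σ corner-gray over 4 cells = 1930  → 2.3189
row 10: Σ corner-gray over 4 cells = 2492  → 2.9941
row 11: Σ corner-gray over 4 cells = 2665  → 3.2020
row 12: Σ corner-gray over 4 cells = 2301  → 2.7646
Σ rows: total corner-gray = 29488  → 35.4295 mm³


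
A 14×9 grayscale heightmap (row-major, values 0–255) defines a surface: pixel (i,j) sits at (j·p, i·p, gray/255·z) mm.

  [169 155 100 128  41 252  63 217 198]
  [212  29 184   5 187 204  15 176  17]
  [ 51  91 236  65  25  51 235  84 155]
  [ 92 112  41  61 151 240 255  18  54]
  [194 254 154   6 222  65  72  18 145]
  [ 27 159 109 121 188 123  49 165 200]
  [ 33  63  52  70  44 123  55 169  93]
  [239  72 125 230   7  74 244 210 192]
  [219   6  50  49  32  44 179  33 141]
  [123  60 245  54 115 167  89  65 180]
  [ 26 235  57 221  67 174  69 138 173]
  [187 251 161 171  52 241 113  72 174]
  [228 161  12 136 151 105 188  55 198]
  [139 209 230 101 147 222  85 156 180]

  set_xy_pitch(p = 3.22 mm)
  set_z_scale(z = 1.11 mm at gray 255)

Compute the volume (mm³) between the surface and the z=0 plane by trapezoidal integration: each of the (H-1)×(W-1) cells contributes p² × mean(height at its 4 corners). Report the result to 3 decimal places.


569.895

height_mm = gray/255 × 1.11; cell vol = 3.22² × mean(4 corners)
unit = 3.22² × 1.11 / (4×255) = 0.0112833 mm³ per gray-sum
row 0: Σ corner-gray over 8 cells = 4108  → 46.3516
row 1: Σ corner-gray over 8 cells = 3609  → 40.7213
row 2: Σ corner-gray over 8 cells = 3682  → 41.5450
row 3: Σ corner-gray over 8 cells = 3823  → 43.1359
row 4: Σ corner-gray over 8 cells = 3976  → 44.8622
row 5: Σ corner-gray over 8 cells = 3333  → 37.6071
row 6: Σ corner-gray over 8 cells = 3633  → 40.9921
row 7: Σ corner-gray over 8 cells = 3501  → 39.5027
row 8: Σ corner-gray over 8 cells = 3039  → 34.2898
row 9: Σ corner-gray over 8 cells = 4014  → 45.2910
row 10: Σ corner-gray over 8 cells = 4604  → 51.9481
row 11: Σ corner-gray over 8 cells = 4525  → 51.0567
row 12: Σ corner-gray over 8 cells = 4661  → 52.5913
Σ rows: total corner-gray = 50508  → 569.8948 mm³


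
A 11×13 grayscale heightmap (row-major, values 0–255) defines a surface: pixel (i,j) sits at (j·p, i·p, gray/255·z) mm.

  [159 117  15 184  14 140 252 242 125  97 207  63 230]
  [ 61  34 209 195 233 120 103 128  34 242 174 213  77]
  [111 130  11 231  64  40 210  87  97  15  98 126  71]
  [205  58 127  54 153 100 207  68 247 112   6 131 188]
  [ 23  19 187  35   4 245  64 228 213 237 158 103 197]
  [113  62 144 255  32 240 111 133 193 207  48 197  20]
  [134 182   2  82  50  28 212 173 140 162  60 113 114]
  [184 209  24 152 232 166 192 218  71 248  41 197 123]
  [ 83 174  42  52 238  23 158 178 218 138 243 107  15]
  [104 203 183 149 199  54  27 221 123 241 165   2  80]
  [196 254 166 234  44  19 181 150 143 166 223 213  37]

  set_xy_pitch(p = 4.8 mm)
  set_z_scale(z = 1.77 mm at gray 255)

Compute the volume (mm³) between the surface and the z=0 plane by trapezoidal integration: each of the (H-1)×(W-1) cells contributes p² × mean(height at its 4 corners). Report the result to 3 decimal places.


height_mm = gray/255 × 1.77; cell vol = 4.8² × mean(4 corners)
unit = 4.8² × 1.77 / (4×255) = 0.0399812 mm³ per gray-sum
row 0: Σ corner-gray over 12 cells = 6809  → 272.2318
row 1: Σ corner-gray over 12 cells = 5908  → 236.2088
row 2: Σ corner-gray over 12 cells = 5319  → 212.6599
row 3: Σ corner-gray over 12 cells = 6125  → 244.8847
row 4: Σ corner-gray over 12 cells = 6583  → 263.1961
row 5: Σ corner-gray over 12 cells = 6033  → 241.2064
row 6: Σ corner-gray over 12 cells = 6463  → 258.3983
row 7: Σ corner-gray over 12 cells = 7047  → 281.7474
row 8: Σ corner-gray over 12 cells = 6558  → 262.1966
row 9: Σ corner-gray over 12 cells = 7137  → 285.3457
Σ rows: total corner-gray = 63982  → 2558.0756 mm³

2558.076


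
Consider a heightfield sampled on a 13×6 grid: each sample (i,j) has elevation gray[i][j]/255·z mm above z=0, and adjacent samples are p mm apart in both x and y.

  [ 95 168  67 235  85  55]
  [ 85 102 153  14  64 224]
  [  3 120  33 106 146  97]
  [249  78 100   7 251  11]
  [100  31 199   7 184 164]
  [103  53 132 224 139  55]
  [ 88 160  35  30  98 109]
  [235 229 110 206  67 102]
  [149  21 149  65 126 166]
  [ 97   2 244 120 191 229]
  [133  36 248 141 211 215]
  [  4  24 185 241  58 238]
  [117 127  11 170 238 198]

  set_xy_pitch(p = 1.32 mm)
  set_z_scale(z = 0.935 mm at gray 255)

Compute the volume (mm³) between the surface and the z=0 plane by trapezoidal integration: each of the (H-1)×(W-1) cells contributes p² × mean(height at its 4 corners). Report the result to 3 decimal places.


height_mm = gray/255 × 0.935; cell vol = 1.32² × mean(4 corners)
unit = 1.32² × 0.935 / (4×255) = 0.0015972 mm³ per gray-sum
row 0: Σ corner-gray over 5 cells = 2235  → 3.5697
row 1: Σ corner-gray over 5 cells = 1885  → 3.0107
row 2: Σ corner-gray over 5 cells = 2042  → 3.2615
row 3: Σ corner-gray over 5 cells = 2238  → 3.5745
row 4: Σ corner-gray over 5 cells = 2360  → 3.7694
row 5: Σ corner-gray over 5 cells = 2097  → 3.3493
row 6: Σ corner-gray over 5 cells = 2404  → 3.8397
row 7: Σ corner-gray over 5 cells = 2598  → 4.1495
row 8: Σ corner-gray over 5 cells = 2477  → 3.9563
row 9: Σ corner-gray over 5 cells = 3060  → 4.8874
row 10: Σ corner-gray over 5 cells = 2878  → 4.5967
row 11: Σ corner-gray over 5 cells = 2665  → 4.2565
Σ rows: total corner-gray = 28939  → 46.2214 mm³

46.221


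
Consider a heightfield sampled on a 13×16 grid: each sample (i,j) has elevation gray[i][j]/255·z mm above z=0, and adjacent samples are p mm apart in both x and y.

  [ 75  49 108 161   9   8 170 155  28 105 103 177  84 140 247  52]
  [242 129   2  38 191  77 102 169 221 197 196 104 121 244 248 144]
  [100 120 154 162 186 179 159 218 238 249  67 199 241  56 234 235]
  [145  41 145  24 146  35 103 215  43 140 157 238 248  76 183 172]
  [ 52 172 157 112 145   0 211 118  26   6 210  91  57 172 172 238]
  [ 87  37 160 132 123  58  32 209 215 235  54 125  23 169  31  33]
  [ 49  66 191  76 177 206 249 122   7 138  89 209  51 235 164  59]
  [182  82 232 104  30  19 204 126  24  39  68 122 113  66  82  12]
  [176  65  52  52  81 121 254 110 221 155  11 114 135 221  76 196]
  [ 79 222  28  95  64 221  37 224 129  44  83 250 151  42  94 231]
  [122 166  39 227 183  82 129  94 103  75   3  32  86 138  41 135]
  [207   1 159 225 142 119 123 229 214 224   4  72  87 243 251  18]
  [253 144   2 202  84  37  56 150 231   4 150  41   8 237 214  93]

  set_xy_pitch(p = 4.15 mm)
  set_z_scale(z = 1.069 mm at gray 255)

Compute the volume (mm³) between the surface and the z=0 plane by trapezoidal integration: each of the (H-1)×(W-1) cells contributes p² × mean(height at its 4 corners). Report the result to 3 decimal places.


height_mm = gray/255 × 1.069; cell vol = 4.15² × mean(4 corners)
unit = 4.15² × 1.069 / (4×255) = 0.0180499 mm³ per gray-sum
row 0: Σ corner-gray over 15 cells = 7679  → 138.6048
row 1: Σ corner-gray over 15 cells = 9723  → 175.4987
row 2: Σ corner-gray over 15 cells = 9164  → 165.4089
row 3: Σ corner-gray over 15 cells = 7493  → 135.2476
row 4: Σ corner-gray over 15 cells = 6914  → 124.7967
row 5: Σ corner-gray over 15 cells = 7394  → 133.4606
row 6: Σ corner-gray over 15 cells = 6884  → 124.2552
row 7: Σ corner-gray over 15 cells = 6524  → 117.7573
row 8: Σ corner-gray over 15 cells = 7386  → 133.3162
row 9: Σ corner-gray over 15 cells = 6731  → 121.4936
row 10: Σ corner-gray over 15 cells = 7464  → 134.7241
row 11: Σ corner-gray over 15 cells = 7877  → 142.1787
Σ rows: total corner-gray = 91233  → 1646.7425 mm³

1646.742


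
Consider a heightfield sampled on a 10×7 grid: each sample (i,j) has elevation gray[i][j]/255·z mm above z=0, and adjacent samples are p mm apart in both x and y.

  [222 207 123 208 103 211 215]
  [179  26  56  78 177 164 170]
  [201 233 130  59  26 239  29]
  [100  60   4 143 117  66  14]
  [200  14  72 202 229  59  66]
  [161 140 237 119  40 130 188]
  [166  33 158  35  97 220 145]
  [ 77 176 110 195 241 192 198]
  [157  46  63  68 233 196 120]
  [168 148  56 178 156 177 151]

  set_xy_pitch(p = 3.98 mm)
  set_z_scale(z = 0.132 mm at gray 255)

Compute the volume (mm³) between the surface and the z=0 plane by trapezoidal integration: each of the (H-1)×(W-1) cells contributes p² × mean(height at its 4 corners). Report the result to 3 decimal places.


height_mm = gray/255 × 0.132; cell vol = 3.98² × mean(4 corners)
unit = 3.98² × 0.132 / (4×255) = 0.00204993 mm³ per gray-sum
row 0: Σ corner-gray over 6 cells = 3492  → 7.1584
row 1: Σ corner-gray over 6 cells = 2955  → 6.0576
row 2: Σ corner-gray over 6 cells = 2498  → 5.1207
row 3: Σ corner-gray over 6 cells = 2312  → 4.7394
row 4: Σ corner-gray over 6 cells = 3099  → 6.3527
row 5: Σ corner-gray over 6 cells = 3078  → 6.3097
row 6: Σ corner-gray over 6 cells = 3500  → 7.1748
row 7: Σ corner-gray over 6 cells = 3592  → 7.3634
row 8: Σ corner-gray over 6 cells = 3238  → 6.6377
Σ rows: total corner-gray = 27764  → 56.9144 mm³

56.914


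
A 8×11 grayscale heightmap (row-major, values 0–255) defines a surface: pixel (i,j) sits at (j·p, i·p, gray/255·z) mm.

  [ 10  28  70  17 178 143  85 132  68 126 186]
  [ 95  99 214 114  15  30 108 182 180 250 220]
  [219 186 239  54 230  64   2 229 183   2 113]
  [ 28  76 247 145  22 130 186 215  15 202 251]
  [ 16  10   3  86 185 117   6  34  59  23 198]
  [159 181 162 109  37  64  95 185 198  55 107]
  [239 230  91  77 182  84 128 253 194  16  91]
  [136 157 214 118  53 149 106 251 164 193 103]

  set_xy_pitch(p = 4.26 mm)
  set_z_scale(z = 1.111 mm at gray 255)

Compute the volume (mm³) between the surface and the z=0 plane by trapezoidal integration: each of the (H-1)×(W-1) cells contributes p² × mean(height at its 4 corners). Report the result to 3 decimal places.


678.846

height_mm = gray/255 × 1.111; cell vol = 4.26² × mean(4 corners)
unit = 4.26² × 1.111 / (4×255) = 0.0197667 mm³ per gray-sum
row 0: Σ corner-gray over 10 cells = 4589  → 90.7092
row 1: Σ corner-gray over 10 cells = 5409  → 106.9178
row 2: Σ corner-gray over 10 cells = 5465  → 108.0247
row 3: Σ corner-gray over 10 cells = 4015  → 79.3631
row 4: Σ corner-gray over 10 cells = 3698  → 73.0971
row 5: Σ corner-gray over 10 cells = 5278  → 104.3284
row 6: Σ corner-gray over 10 cells = 5889  → 116.4058
Σ rows: total corner-gray = 34343  → 678.8461 mm³


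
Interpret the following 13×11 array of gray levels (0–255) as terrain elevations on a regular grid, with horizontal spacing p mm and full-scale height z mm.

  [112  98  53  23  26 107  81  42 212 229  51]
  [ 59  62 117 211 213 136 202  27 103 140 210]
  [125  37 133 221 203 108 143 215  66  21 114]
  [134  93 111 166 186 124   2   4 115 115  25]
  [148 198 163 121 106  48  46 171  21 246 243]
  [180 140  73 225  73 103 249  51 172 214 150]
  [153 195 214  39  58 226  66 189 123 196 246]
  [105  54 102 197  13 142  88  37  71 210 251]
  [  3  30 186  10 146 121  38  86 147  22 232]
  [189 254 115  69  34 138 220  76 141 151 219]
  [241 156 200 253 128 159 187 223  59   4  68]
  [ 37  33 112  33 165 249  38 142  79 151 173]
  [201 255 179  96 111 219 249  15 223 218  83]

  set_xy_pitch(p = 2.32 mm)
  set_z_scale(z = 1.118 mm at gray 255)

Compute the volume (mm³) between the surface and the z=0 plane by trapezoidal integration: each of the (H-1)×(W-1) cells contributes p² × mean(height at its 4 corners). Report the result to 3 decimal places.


height_mm = gray/255 × 1.118; cell vol = 2.32² × mean(4 corners)
unit = 2.32² × 1.118 / (4×255) = 0.00589953 mm³ per gray-sum
row 0: Σ corner-gray over 10 cells = 4596  → 27.1143
row 1: Σ corner-gray over 10 cells = 5224  → 30.8192
row 2: Σ corner-gray over 10 cells = 4524  → 26.6895
row 3: Σ corner-gray over 10 cells = 4622  → 27.2676
row 4: Σ corner-gray over 10 cells = 5561  → 32.8073
row 5: Σ corner-gray over 10 cells = 5941  → 35.0491
row 6: Σ corner-gray over 10 cells = 5195  → 30.6481
row 7: Σ corner-gray over 10 cells = 3991  → 23.5450
row 8: Σ corner-gray over 10 cells = 4611  → 27.2027
row 9: Σ corner-gray over 10 cells = 5851  → 34.5182
row 10: Σ corner-gray over 10 cells = 5261  → 31.0374
row 11: Σ corner-gray over 10 cells = 5628  → 33.2026
Σ rows: total corner-gray = 61005  → 359.9010 mm³

359.901


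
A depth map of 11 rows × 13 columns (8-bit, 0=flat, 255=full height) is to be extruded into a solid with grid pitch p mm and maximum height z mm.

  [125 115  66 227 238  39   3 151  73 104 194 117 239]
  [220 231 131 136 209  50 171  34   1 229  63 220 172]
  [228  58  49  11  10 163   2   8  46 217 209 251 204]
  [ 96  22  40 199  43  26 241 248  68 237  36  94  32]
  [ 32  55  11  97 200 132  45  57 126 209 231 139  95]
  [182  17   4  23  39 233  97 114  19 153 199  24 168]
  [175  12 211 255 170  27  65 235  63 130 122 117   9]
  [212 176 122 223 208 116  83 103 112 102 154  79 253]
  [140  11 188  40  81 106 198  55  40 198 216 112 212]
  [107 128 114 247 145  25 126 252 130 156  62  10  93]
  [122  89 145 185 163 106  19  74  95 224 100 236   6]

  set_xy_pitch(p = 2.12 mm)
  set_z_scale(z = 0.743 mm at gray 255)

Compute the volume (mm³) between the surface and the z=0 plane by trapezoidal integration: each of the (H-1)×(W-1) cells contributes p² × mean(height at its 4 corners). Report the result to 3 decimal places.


height_mm = gray/255 × 0.743; cell vol = 2.12² × mean(4 corners)
unit = 2.12² × 0.743 / (4×255) = 0.00327386 mm³ per gray-sum
row 0: Σ corner-gray over 12 cells = 6360  → 20.8218
row 1: Σ corner-gray over 12 cells = 5822  → 19.0604
row 2: Σ corner-gray over 12 cells = 5116  → 16.7491
row 3: Σ corner-gray over 12 cells = 5367  → 17.5708
row 4: Σ corner-gray over 12 cells = 4925  → 16.1238
row 5: Σ corner-gray over 12 cells = 5192  → 16.9979
row 6: Σ corner-gray over 12 cells = 6419  → 21.0149
row 7: Σ corner-gray over 12 cells = 6263  → 20.5042
row 8: Σ corner-gray over 12 cells = 5832  → 19.0932
row 9: Σ corner-gray over 12 cells = 5990  → 19.6104
Σ rows: total corner-gray = 57286  → 187.5465 mm³

187.546


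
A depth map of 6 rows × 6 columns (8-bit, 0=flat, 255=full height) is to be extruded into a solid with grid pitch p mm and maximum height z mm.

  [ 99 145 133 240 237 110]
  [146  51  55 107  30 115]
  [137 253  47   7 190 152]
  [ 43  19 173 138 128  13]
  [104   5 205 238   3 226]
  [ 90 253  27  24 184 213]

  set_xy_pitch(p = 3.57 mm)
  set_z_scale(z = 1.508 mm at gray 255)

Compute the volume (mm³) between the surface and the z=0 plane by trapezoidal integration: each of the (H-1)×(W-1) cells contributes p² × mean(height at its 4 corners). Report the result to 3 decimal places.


216.048

height_mm = gray/255 × 1.508; cell vol = 3.57² × mean(4 corners)
unit = 3.57² × 1.508 / (4×255) = 0.0188425 mm³ per gray-sum
row 0: Σ corner-gray over 5 cells = 2466  → 46.4655
row 1: Σ corner-gray over 5 cells = 2030  → 38.2502
row 2: Σ corner-gray over 5 cells = 2255  → 42.4897
row 3: Σ corner-gray over 5 cells = 2204  → 41.5288
row 4: Σ corner-gray over 5 cells = 2511  → 47.3134
Σ rows: total corner-gray = 11466  → 216.0476 mm³


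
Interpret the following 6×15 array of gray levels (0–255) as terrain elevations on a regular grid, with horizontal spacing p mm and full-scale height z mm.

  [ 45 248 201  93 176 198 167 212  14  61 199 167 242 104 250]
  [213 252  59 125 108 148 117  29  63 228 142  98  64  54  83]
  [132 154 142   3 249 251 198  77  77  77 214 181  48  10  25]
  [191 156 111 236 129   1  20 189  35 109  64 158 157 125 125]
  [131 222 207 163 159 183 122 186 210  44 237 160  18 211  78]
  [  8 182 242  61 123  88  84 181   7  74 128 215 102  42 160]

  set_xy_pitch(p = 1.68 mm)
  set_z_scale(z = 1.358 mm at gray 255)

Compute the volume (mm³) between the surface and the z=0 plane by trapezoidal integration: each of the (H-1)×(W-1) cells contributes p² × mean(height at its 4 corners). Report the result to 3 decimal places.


138.136

height_mm = gray/255 × 1.358; cell vol = 1.68² × mean(4 corners)
unit = 1.68² × 1.358 / (4×255) = 0.00375767 mm³ per gray-sum
row 0: Σ corner-gray over 14 cells = 7729  → 29.0430
row 1: Σ corner-gray over 14 cells = 6789  → 25.5108
row 2: Σ corner-gray over 14 cells = 6815  → 25.6085
row 3: Σ corner-gray over 14 cells = 7749  → 29.1182
row 4: Σ corner-gray over 14 cells = 7679  → 28.8551
Σ rows: total corner-gray = 36761  → 138.1356 mm³


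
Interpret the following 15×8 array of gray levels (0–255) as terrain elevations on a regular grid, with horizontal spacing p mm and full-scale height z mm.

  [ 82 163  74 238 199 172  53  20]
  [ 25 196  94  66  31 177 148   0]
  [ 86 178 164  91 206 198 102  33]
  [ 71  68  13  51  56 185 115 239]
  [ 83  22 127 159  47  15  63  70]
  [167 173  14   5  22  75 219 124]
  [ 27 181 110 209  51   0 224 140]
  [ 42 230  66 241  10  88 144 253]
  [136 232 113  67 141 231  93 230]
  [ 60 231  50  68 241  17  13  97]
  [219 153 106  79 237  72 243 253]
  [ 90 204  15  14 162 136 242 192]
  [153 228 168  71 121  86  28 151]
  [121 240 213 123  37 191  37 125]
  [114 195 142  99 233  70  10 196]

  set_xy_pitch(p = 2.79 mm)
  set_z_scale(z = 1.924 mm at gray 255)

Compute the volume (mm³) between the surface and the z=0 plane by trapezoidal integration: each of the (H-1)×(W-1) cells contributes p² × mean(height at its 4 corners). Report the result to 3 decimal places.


696.412

height_mm = gray/255 × 1.924; cell vol = 2.79² × mean(4 corners)
unit = 2.79² × 1.924 / (4×255) = 0.0146829 mm³ per gray-sum
row 0: Σ corner-gray over 7 cells = 3349  → 49.1732
row 1: Σ corner-gray over 7 cells = 3446  → 50.5974
row 2: Σ corner-gray over 7 cells = 3283  → 48.2041
row 3: Σ corner-gray over 7 cells = 2305  → 33.8442
row 4: Σ corner-gray over 7 cells = 2326  → 34.1525
row 5: Σ corner-gray over 7 cells = 3024  → 44.4012
row 6: Σ corner-gray over 7 cells = 3570  → 52.4181
row 7: Σ corner-gray over 7 cells = 3973  → 58.3354
row 8: Σ corner-gray over 7 cells = 3517  → 51.6399
row 9: Σ corner-gray over 7 cells = 3649  → 53.5781
row 10: Σ corner-gray over 7 cells = 4080  → 59.9064
row 11: Σ corner-gray over 7 cells = 3536  → 51.9189
row 12: Σ corner-gray over 7 cells = 3636  → 53.3872
row 13: Σ corner-gray over 7 cells = 3736  → 54.8555
Σ rows: total corner-gray = 47430  → 696.4123 mm³
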